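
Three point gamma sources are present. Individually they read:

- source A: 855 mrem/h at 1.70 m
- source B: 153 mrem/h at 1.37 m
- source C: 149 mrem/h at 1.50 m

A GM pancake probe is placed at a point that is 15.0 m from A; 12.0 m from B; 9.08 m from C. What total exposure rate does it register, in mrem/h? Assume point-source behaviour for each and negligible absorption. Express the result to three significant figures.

17.0 mrem/h

Each source contributes Iᵢ·(dᵢ/rᵢ)²; contributions add.
A: 855 × (1.70/15.0)² = 10.98 mrem/h
B: 153 × (1.37/12.0)² = 1.994 mrem/h
C: 149 × (1.50/9.08)² = 4.066 mrem/h
Total = 10.98 + 1.994 + 4.066 = 17.04 mrem/h.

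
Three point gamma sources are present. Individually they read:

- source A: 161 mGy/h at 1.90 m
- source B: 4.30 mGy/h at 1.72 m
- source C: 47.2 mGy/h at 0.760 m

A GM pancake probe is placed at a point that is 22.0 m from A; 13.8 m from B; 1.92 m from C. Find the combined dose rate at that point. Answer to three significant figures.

Each source contributes Iᵢ·(dᵢ/rᵢ)²; contributions add.
A: 161 × (1.90/22.0)² = 1.201 mGy/h
B: 4.30 × (1.72/13.8)² = 0.06680 mGy/h
C: 47.2 × (0.760/1.92)² = 7.395 mGy/h
Total = 1.201 + 0.06680 + 7.395 = 8.663 mGy/h.

8.66 mGy/h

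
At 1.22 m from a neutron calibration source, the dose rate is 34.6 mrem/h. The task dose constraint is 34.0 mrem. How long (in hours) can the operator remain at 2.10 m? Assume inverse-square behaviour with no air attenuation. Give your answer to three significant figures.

2.91 h

Since intensity falls as 1/r², rate at 2.10 m:
(1.22/2.10)² = 0.3375, so 34.6 × 0.3375 = 11.68 mrem/h.
Stay time = 34.0 mrem ÷ 11.68 mrem/h = 2.911 h.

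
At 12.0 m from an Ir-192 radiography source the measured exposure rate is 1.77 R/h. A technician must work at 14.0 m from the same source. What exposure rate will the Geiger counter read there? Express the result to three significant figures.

Applying the 1/r² law, scaling from 12.0 m to 14.0 m:
(12.0/14.0)² = 0.7347, so 1.77 × 0.7347 = 1.300 R/h.

1.30 R/h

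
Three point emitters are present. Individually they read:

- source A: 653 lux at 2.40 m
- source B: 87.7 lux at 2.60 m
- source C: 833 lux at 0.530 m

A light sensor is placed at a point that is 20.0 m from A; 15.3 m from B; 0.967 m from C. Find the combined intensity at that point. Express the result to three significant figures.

By superposition, sum each source's inverse-square contribution:
A: 653 × (2.40/20.0)² = 9.403 lux
B: 87.7 × (2.60/15.3)² = 2.533 lux
C: 833 × (0.530/0.967)² = 250.2 lux
Total = 9.403 + 2.533 + 250.2 = 262.1 lux.

262 lux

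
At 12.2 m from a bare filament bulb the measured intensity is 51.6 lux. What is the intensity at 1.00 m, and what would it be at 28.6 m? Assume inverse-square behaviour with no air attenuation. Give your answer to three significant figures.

7680 lux; 9.39 lux

Applying the 1/r² law,
At 1.00 m: (12.2/1.00)² = 148.8, so 51.6 × 148.8 = 7678 lux
At 28.6 m: 7678 × (1.00/28.6)² = 7678 × 0.001223 = 9.390 lux.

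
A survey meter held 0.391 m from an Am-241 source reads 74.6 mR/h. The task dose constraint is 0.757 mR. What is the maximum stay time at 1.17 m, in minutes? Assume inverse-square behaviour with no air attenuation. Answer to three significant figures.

By the inverse-square law, rate at 1.17 m:
74.6 × (0.391/1.17)² = 74.6 × 0.1117 = 8.333 mR/h.
Stay time = 0.757 mR ÷ 8.333 mR/h = 0.09084 h = 5.450 min.

5.45 min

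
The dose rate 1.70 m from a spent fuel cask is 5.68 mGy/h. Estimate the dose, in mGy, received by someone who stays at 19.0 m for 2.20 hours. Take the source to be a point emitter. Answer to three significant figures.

Since intensity falls as 1/r², rate at 19.0 m:
5.68 × (1.70/19.0)² = 5.68 × 0.008006 = 0.04547 mGy/h.
Dose = rate × time = 0.04547 mGy/h × 2.200 h = 0.1000 mGy.

0.100 mGy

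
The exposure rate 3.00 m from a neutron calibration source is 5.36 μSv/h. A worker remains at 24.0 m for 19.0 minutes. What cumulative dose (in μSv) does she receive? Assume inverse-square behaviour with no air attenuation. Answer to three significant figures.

0.0265 μSv

By the inverse-square law, rate at 24.0 m:
(3.00/24.0)² = 0.01562, so 5.36 × 0.01562 = 0.08372 μSv/h.
Dose = rate × time = 0.08372 μSv/h × 0.3167 h = 0.02651 μSv.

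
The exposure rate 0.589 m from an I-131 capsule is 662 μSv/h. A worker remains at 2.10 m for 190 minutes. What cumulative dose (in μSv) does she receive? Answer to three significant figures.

Using I₁d₁² = I₂d₂², rate at 2.10 m:
(0.589/2.10)² = 0.07867, so 662 × 0.07867 = 52.08 μSv/h.
Dose = rate × time = 52.08 μSv/h × 3.167 h = 164.9 μSv.

165 μSv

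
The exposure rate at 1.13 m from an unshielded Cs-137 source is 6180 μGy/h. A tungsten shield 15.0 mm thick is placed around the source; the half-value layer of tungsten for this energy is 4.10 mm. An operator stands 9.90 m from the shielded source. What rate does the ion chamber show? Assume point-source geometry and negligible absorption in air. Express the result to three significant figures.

Distance alone: (1.13/9.90)² = 0.01303, so 6180 × 0.01303 = 80.53 μGy/h.
Shield: 15.0/4.10 = 3.659 half-value layers → attenuation 2^(−3.659) = 0.07916.
Combined: 80.53 × 0.07916 = 6.375 μGy/h.

6.38 μGy/h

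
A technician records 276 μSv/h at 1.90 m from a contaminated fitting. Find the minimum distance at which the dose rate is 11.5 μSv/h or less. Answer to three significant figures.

9.31 m

By the inverse-square law, d₂ = d₁·√(I₁/I₂).
I₁/I₂ = 276/11.5 = 24.00, so d₂ = 1.90 × √24.00 = 9.308 m.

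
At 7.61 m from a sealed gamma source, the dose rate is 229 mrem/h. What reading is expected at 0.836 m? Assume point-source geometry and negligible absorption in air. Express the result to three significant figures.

By the inverse-square law, the rate at 0.836 m is
(7.61/0.836)² = 82.86, so 229 × 82.86 = 18970 mrem/h.

19000 mrem/h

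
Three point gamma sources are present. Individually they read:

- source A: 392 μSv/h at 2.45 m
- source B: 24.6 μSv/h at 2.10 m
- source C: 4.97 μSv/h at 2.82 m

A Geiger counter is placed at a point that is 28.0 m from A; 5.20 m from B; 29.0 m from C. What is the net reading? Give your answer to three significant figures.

7.06 μSv/h

By superposition, sum each source's inverse-square contribution:
A: 392 × (2.45/28.0)² = 3.001 μSv/h
B: 24.6 × (2.10/5.20)² = 4.012 μSv/h
C: 4.97 × (2.82/29.0)² = 0.04700 μSv/h
Total = 3.001 + 4.012 + 0.04700 = 7.060 μSv/h.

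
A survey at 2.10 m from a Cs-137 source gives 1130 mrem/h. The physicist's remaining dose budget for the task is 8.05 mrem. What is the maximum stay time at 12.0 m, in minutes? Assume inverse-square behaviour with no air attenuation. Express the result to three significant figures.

By the inverse-square law, rate at 12.0 m:
(2.10/12.0)² = 0.03063, so 1130 × 0.03063 = 34.61 mrem/h.
Stay time = 8.05 mrem ÷ 34.61 mrem/h = 0.2326 h = 13.96 min.

14.0 min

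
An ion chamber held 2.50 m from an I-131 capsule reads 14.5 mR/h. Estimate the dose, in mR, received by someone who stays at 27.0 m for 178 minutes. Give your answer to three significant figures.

Using I₁d₁² = I₂d₂², rate at 27.0 m:
(2.50/27.0)² = 0.008573, so 14.5 × 0.008573 = 0.1243 mR/h.
Dose = rate × time = 0.1243 mR/h × 2.967 h = 0.3688 mR.

0.369 mR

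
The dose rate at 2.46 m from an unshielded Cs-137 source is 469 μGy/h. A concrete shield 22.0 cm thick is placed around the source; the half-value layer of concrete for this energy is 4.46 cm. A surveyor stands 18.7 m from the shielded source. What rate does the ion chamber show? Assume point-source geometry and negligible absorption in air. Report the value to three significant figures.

Distance alone: (2.46/18.7)² = 0.01731, so 469 × 0.01731 = 8.118 μGy/h.
Shield: 22.0/4.46 = 4.933 half-value layers → attenuation 2^(−4.933) = 0.03274.
Combined: 8.118 × 0.03274 = 0.2658 μGy/h.

0.266 μGy/h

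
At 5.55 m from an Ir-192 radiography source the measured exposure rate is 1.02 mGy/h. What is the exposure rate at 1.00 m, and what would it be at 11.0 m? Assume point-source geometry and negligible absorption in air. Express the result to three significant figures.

31.4 mGy/h; 0.260 mGy/h

Applying the 1/r² law,
At 1.00 m: 1.02 × (5.55/1.00)² = 1.02 × 30.80 = 31.42 mGy/h
At 11.0 m: (1.00/11.0)² = 0.008264, so 31.42 × 0.008264 = 0.2597 mGy/h.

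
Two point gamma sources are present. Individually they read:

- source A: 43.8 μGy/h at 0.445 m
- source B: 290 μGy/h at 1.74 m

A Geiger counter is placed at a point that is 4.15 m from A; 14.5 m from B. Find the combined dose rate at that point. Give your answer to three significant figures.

4.68 μGy/h

By superposition, sum each source's inverse-square contribution:
A: 43.8 × (0.445/4.15)² = 0.5036 μGy/h
B: 290 × (1.74/14.5)² = 4.176 μGy/h
Total = 0.5036 + 4.176 = 4.680 μGy/h.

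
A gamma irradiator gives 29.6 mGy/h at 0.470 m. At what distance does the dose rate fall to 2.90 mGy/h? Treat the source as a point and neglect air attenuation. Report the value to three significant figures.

Using I₁d₁² = I₂d₂², d₂ = d₁·√(I₁/I₂).
I₁/I₂ = 29.6/2.90 = 10.21, so d₂ = 0.470 × √10.21 = 1.502 m.

1.50 m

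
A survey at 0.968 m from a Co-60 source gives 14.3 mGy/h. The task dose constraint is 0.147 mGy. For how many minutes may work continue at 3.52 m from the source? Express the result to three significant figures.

8.16 min

Using I₁d₁² = I₂d₂², rate at 3.52 m:
(0.968/3.52)² = 0.07562, so 14.3 × 0.07562 = 1.081 mGy/h.
Stay time = 0.147 mGy ÷ 1.081 mGy/h = 0.1360 h = 8.160 min.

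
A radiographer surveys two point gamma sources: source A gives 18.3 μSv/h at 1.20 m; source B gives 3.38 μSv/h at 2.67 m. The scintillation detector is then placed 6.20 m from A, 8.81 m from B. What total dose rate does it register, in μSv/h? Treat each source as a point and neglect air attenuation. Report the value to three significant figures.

0.996 μSv/h

Each source contributes Iᵢ·(dᵢ/rᵢ)²; contributions add.
A: 18.3 × (1.20/6.20)² = 0.6855 μSv/h
B: 3.38 × (2.67/8.81)² = 0.3104 μSv/h
Total = 0.6855 + 0.3104 = 0.9959 μSv/h.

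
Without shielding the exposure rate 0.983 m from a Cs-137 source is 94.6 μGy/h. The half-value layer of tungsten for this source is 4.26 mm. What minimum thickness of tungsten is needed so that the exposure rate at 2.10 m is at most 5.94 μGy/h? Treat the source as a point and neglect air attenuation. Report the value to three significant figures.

At 2.10 m, distance alone gives 94.6 × (0.983/2.10)² = 94.6 × 0.2191 = 20.73 μGy/h.
Further attenuation needed: 20.73/5.94 = 3.490.
n = log₂(3.490) = 1.803 half-value layers.
Thickness = 1.803 × 4.26 mm = 7.681 mm.

7.68 mm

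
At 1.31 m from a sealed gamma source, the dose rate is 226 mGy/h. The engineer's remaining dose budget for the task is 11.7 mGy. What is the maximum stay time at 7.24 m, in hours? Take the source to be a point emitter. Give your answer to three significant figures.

1.58 h

Since intensity falls as 1/r², rate at 7.24 m:
(1.31/7.24)² = 0.03274, so 226 × 0.03274 = 7.399 mGy/h.
Stay time = 11.7 mGy ÷ 7.399 mGy/h = 1.581 h.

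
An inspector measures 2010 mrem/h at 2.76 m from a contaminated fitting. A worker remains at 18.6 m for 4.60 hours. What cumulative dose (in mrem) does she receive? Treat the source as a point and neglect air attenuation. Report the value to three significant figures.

204 mrem

Applying the 1/r² law, rate at 18.6 m:
2010 × (2.76/18.6)² = 2010 × 0.02202 = 44.26 mrem/h.
Dose = rate × time = 44.26 mrem/h × 4.600 h = 203.6 mrem.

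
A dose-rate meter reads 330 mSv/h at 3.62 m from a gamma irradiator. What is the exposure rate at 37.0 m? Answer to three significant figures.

3.16 mSv/h

Intensity scales as (d₁/d₂)², so the rate at 37.0 m is
330 × (3.62/37.0)² = 330 × 0.009572 = 3.159 mSv/h.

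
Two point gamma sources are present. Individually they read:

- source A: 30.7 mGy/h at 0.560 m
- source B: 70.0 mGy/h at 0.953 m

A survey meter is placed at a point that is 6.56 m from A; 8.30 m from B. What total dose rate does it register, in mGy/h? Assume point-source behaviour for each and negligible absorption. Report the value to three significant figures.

By superposition, sum each source's inverse-square contribution:
A: 30.7 × (0.560/6.56)² = 0.2237 mGy/h
B: 70.0 × (0.953/8.30)² = 0.9228 mGy/h
Total = 0.2237 + 0.9228 = 1.147 mGy/h.

1.15 mGy/h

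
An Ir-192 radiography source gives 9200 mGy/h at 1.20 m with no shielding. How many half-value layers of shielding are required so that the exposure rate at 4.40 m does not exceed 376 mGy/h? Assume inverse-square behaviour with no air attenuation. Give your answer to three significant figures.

0.864 half-value layers

At 4.40 m, distance alone gives 9200 × (1.20/4.40)² = 9200 × 0.07438 = 684.3 mGy/h.
Further attenuation needed: 684.3/376 = 1.820.
n = log₂(1.820) = 0.8639 half-value layers.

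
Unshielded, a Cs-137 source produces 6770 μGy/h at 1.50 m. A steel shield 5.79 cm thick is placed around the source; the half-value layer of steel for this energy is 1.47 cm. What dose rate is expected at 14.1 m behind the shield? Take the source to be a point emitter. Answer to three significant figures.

5.00 μGy/h

Distance alone: 6770 × (1.50/14.1)² = 6770 × 0.01132 = 76.64 μGy/h.
Shield: 5.79/1.47 = 3.939 half-value layers → attenuation 2^(−3.939) = 0.06520.
Combined: 76.64 × 0.06520 = 4.997 μGy/h.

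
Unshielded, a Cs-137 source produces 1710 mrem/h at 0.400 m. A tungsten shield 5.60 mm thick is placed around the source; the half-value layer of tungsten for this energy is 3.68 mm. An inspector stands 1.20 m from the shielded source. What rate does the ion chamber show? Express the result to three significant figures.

Distance alone: (0.400/1.20)² = 0.1111, so 1710 × 0.1111 = 190.0 mrem/h.
Shield: 5.60/3.68 = 1.522 half-value layers → attenuation 2^(−1.522) = 0.3482.
Combined: 190.0 × 0.3482 = 66.16 mrem/h.

66.2 mrem/h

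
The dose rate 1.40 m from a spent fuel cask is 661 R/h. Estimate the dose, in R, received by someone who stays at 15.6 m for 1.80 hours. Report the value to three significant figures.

Applying the 1/r² law, rate at 15.6 m:
(1.40/15.6)² = 0.008054, so 661 × 0.008054 = 5.324 R/h.
Dose = rate × time = 5.324 R/h × 1.800 h = 9.583 R.

9.58 R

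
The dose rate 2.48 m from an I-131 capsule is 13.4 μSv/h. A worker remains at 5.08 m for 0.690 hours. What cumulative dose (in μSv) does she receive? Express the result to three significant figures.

Since intensity falls as 1/r², rate at 5.08 m:
13.4 × (2.48/5.08)² = 13.4 × 0.2383 = 3.193 μSv/h.
Dose = rate × time = 3.193 μSv/h × 0.6900 h = 2.203 μSv.

2.20 μSv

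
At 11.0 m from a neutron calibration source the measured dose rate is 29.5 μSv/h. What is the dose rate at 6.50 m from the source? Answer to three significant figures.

84.5 μSv/h

Applying the 1/r² law, scaling from 11.0 m to 6.50 m:
29.5 × (11.0/6.50)² = 29.5 × 2.864 = 84.49 μSv/h.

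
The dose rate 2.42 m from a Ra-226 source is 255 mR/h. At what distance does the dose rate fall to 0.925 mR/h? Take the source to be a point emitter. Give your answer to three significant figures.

40.2 m

By the inverse-square law, d₂ = d₁·√(I₁/I₂).
I₁/I₂ = 255/0.925 = 275.7, so d₂ = 2.42 × √275.7 = 40.18 m.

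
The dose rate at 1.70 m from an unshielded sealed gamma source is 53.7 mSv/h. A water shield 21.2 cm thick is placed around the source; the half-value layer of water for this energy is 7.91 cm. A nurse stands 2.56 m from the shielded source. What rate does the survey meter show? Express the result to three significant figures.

Distance alone: (1.70/2.56)² = 0.4410, so 53.7 × 0.4410 = 23.68 mSv/h.
Shield: 21.2/7.91 = 2.680 half-value layers → attenuation 2^(−2.680) = 0.1560.
Combined: 23.68 × 0.1560 = 3.694 mSv/h.

3.69 mSv/h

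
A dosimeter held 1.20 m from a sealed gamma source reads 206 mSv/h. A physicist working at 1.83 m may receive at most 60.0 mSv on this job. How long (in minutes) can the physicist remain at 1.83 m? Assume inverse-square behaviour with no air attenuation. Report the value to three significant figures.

40.6 min

Using I₁d₁² = I₂d₂², rate at 1.83 m:
(1.20/1.83)² = 0.4300, so 206 × 0.4300 = 88.58 mSv/h.
Stay time = 60.0 mSv ÷ 88.58 mSv/h = 0.6774 h = 40.64 min.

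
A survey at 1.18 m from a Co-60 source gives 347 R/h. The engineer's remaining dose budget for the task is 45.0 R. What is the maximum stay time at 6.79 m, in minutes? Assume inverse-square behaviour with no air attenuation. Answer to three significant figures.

Using I₁d₁² = I₂d₂², rate at 6.79 m:
(1.18/6.79)² = 0.03020, so 347 × 0.03020 = 10.48 R/h.
Stay time = 45.0 R ÷ 10.48 R/h = 4.294 h = 257.6 min.

258 min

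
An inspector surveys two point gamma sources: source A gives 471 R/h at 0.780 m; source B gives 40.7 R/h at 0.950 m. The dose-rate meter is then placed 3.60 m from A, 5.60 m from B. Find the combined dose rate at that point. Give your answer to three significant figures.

23.3 R/h

Each source contributes Iᵢ·(dᵢ/rᵢ)²; contributions add.
A: 471 × (0.780/3.60)² = 22.11 R/h
B: 40.7 × (0.950/5.60)² = 1.171 R/h
Total = 22.11 + 1.171 = 23.28 R/h.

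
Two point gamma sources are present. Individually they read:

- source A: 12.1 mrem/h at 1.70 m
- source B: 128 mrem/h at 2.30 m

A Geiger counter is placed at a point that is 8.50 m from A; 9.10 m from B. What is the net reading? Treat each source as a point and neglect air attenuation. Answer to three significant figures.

By superposition, sum each source's inverse-square contribution:
A: 12.1 × (1.70/8.50)² = 0.4840 mrem/h
B: 128 × (2.30/9.10)² = 8.177 mrem/h
Total = 0.4840 + 8.177 = 8.661 mrem/h.

8.66 mrem/h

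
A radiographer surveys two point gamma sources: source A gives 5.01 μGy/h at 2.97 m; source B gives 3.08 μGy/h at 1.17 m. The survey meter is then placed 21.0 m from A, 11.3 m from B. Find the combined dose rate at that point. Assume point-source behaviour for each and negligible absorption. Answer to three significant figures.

0.133 μGy/h

Each source contributes Iᵢ·(dᵢ/rᵢ)²; contributions add.
A: 5.01 × (2.97/21.0)² = 0.1002 μGy/h
B: 3.08 × (1.17/11.3)² = 0.03302 μGy/h
Total = 0.1002 + 0.03302 = 0.1332 μGy/h.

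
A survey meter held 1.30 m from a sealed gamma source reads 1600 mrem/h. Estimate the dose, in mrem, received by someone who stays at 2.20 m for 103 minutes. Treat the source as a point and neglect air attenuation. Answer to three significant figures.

By the inverse-square law, rate at 2.20 m:
1600 × (1.30/2.20)² = 1600 × 0.3492 = 558.7 mrem/h.
Dose = rate × time = 558.7 mrem/h × 1.717 h = 959.3 mrem.

959 mrem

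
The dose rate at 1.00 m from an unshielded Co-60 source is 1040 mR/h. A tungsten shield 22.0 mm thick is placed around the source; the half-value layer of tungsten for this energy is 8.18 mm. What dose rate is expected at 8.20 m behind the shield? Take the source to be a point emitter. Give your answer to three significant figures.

Distance alone: (1.00/8.20)² = 0.01487, so 1040 × 0.01487 = 15.46 mR/h.
Shield: 22.0/8.18 = 2.689 half-value layers → attenuation 2^(−2.689) = 0.1551.
Combined: 15.46 × 0.1551 = 2.398 mR/h.

2.40 mR/h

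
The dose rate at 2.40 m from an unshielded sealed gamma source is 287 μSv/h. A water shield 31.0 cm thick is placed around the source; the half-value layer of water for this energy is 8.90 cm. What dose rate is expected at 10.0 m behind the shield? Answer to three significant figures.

1.48 μSv/h

Distance alone: 287 × (2.40/10.0)² = 287 × 0.05760 = 16.53 μSv/h.
Shield: 31.0/8.90 = 3.483 half-value layers → attenuation 2^(−3.483) = 0.08944.
Combined: 16.53 × 0.08944 = 1.478 μSv/h.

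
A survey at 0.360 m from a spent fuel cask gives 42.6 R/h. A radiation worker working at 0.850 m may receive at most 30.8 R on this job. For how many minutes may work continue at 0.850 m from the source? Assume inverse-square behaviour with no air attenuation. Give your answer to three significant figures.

Since intensity falls as 1/r², rate at 0.850 m:
42.6 × (0.360/0.850)² = 42.6 × 0.1794 = 7.642 R/h.
Stay time = 30.8 R ÷ 7.642 R/h = 4.030 h = 241.8 min.

242 min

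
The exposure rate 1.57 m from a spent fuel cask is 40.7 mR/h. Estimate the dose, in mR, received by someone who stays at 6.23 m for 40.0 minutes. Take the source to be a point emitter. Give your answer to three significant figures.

By the inverse-square law, rate at 6.23 m:
(1.57/6.23)² = 0.06351, so 40.7 × 0.06351 = 2.585 mR/h.
Dose = rate × time = 2.585 mR/h × 0.6667 h = 1.723 mR.

1.72 mR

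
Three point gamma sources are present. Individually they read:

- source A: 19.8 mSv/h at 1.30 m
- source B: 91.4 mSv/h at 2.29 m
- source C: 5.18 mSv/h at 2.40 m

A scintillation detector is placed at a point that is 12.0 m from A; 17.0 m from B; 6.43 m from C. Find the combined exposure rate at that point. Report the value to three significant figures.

By superposition, sum each source's inverse-square contribution:
A: 19.8 × (1.30/12.0)² = 0.2324 mSv/h
B: 91.4 × (2.29/17.0)² = 1.659 mSv/h
C: 5.18 × (2.40/6.43)² = 0.7217 mSv/h
Total = 0.2324 + 1.659 + 0.7217 = 2.613 mSv/h.

2.61 mSv/h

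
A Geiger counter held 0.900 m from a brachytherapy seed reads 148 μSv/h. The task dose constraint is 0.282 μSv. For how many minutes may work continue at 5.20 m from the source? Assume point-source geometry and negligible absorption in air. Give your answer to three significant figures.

Intensity scales as (d₁/d₂)², so rate at 5.20 m:
148 × (0.900/5.20)² = 148 × 0.02996 = 4.434 μSv/h.
Stay time = 0.282 μSv ÷ 4.434 μSv/h = 0.06360 h = 3.816 min.

3.82 min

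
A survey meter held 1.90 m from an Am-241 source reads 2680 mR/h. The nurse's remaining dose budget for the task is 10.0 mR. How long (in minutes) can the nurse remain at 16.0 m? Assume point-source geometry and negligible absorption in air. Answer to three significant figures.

15.9 min

Using I₁d₁² = I₂d₂², rate at 16.0 m:
(1.90/16.0)² = 0.01410, so 2680 × 0.01410 = 37.79 mR/h.
Stay time = 10.0 mR ÷ 37.79 mR/h = 0.2646 h = 15.88 min.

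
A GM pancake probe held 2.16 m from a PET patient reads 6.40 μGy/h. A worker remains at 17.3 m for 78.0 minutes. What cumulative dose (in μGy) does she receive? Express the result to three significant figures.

0.130 μGy

Since intensity falls as 1/r², rate at 17.3 m:
(2.16/17.3)² = 0.01559, so 6.40 × 0.01559 = 0.09978 μGy/h.
Dose = rate × time = 0.09978 μGy/h × 1.300 h = 0.1297 μGy.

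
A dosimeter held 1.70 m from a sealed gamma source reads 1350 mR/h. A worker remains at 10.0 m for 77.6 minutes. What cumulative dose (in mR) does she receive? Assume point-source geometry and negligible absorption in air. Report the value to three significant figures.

50.5 mR

By the inverse-square law, rate at 10.0 m:
(1.70/10.0)² = 0.02890, so 1350 × 0.02890 = 39.02 mR/h.
Dose = rate × time = 39.02 mR/h × 1.293 h = 50.45 mR.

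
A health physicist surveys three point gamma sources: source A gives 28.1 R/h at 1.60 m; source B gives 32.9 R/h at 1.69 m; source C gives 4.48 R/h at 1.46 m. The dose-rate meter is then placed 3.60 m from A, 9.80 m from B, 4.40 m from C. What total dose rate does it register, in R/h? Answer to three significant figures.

Each source contributes Iᵢ·(dᵢ/rᵢ)²; contributions add.
A: 28.1 × (1.60/3.60)² = 5.551 R/h
B: 32.9 × (1.69/9.80)² = 0.9784 R/h
C: 4.48 × (1.46/4.40)² = 0.4933 R/h
Total = 5.551 + 0.9784 + 0.4933 = 7.023 R/h.

7.02 R/h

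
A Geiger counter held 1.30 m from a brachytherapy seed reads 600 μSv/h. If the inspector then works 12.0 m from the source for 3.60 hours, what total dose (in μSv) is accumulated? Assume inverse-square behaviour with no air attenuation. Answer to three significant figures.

25.4 μSv

Applying the 1/r² law, rate at 12.0 m:
600 × (1.30/12.0)² = 600 × 0.01174 = 7.044 μSv/h.
Dose = rate × time = 7.044 μSv/h × 3.600 h = 25.36 μSv.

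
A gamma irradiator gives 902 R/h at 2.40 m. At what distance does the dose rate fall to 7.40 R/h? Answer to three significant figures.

26.5 m

Since intensity falls as 1/r², d₂ = d₁·√(I₁/I₂).
I₁/I₂ = 902/7.40 = 121.9, so d₂ = 2.40 × √121.9 = 26.50 m.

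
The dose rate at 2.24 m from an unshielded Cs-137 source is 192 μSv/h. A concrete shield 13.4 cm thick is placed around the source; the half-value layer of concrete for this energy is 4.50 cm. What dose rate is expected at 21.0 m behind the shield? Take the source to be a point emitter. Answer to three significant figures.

0.277 μSv/h

Distance alone: 192 × (2.24/21.0)² = 192 × 0.01138 = 2.185 μSv/h.
Shield: 13.4/4.50 = 2.978 half-value layers → attenuation 2^(−2.978) = 0.1269.
Combined: 2.185 × 0.1269 = 0.2773 μSv/h.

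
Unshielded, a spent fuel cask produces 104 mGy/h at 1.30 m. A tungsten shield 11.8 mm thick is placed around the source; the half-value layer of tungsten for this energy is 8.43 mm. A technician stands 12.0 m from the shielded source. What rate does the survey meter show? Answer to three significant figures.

0.463 mGy/h

Distance alone: 104 × (1.30/12.0)² = 104 × 0.01174 = 1.221 mGy/h.
Shield: 11.8/8.43 = 1.400 half-value layers → attenuation 2^(−1.400) = 0.3789.
Combined: 1.221 × 0.3789 = 0.4626 mGy/h.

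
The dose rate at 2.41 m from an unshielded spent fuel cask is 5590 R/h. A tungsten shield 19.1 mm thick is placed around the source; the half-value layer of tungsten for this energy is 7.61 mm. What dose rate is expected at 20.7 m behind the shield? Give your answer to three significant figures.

Distance alone: 5590 × (2.41/20.7)² = 5590 × 0.01355 = 75.74 R/h.
Shield: 19.1/7.61 = 2.510 half-value layers → attenuation 2^(−2.510) = 0.1756.
Combined: 75.74 × 0.1756 = 13.30 R/h.

13.3 R/h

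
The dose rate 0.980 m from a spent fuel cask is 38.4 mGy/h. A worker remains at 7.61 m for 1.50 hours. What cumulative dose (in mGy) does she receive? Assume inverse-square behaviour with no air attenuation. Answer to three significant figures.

Applying the 1/r² law, rate at 7.61 m:
(0.980/7.61)² = 0.01658, so 38.4 × 0.01658 = 0.6367 mGy/h.
Dose = rate × time = 0.6367 mGy/h × 1.500 h = 0.9551 mGy.

0.955 mGy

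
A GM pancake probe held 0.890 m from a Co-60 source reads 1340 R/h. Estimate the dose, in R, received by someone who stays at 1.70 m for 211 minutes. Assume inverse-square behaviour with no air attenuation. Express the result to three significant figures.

Intensity scales as (d₁/d₂)², so rate at 1.70 m:
(0.890/1.70)² = 0.2741, so 1340 × 0.2741 = 367.3 R/h.
Dose = rate × time = 367.3 R/h × 3.517 h = 1292 R.

1290 R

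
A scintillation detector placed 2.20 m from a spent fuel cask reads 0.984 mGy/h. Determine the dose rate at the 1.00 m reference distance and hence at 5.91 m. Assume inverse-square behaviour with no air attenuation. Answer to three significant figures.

4.76 mGy/h; 0.136 mGy/h

Intensity scales as (d₁/d₂)², so
At 1.00 m: 0.984 × (2.20/1.00)² = 0.984 × 4.840 = 4.763 mGy/h
At 5.91 m: 4.763 × (1.00/5.91)² = 4.763 × 0.02863 = 0.1364 mGy/h.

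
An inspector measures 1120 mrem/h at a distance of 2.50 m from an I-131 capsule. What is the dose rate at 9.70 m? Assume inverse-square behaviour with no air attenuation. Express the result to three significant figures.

74.4 mrem/h

Intensity scales as (d₁/d₂)², so the rate at 9.70 m is
(2.50/9.70)² = 0.06643, so 1120 × 0.06643 = 74.40 mrem/h.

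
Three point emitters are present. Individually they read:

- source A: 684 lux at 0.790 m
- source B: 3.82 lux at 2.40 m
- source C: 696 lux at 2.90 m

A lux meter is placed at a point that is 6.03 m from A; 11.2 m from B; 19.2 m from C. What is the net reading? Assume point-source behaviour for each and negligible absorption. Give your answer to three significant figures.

By superposition, sum each source's inverse-square contribution:
A: 684 × (0.790/6.03)² = 11.74 lux
B: 3.82 × (2.40/11.2)² = 0.1754 lux
C: 696 × (2.90/19.2)² = 15.88 lux
Total = 11.74 + 0.1754 + 15.88 = 27.80 lux.

27.8 lux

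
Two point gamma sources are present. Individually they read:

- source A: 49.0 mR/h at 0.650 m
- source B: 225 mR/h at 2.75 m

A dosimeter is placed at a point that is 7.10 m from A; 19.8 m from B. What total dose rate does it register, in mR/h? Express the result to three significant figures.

Each source contributes Iᵢ·(dᵢ/rᵢ)²; contributions add.
A: 49.0 × (0.650/7.10)² = 0.4107 mR/h
B: 225 × (2.75/19.8)² = 4.340 mR/h
Total = 0.4107 + 4.340 = 4.751 mR/h.

4.75 mR/h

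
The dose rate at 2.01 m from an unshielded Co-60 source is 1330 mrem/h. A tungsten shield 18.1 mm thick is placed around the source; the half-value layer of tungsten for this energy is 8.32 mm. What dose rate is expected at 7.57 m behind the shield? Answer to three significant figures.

Distance alone: (2.01/7.57)² = 0.07050, so 1330 × 0.07050 = 93.76 mrem/h.
Shield: 18.1/8.32 = 2.175 half-value layers → attenuation 2^(−2.175) = 0.2214.
Combined: 93.76 × 0.2214 = 20.76 mrem/h.

20.8 mrem/h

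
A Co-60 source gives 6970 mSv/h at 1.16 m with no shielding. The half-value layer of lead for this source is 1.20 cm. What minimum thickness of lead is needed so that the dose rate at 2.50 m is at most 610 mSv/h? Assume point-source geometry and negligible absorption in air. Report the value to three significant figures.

At 2.50 m, distance alone gives 6970 × (1.16/2.50)² = 6970 × 0.2153 = 1501 mSv/h.
Further attenuation needed: 1501/610 = 2.461.
n = log₂(2.461) = 1.299 half-value layers.
Thickness = 1.299 × 1.20 cm = 1.559 cm.

1.56 cm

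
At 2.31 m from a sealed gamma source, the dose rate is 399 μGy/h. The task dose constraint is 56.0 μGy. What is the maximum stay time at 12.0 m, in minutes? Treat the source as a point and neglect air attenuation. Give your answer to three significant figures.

By the inverse-square law, rate at 12.0 m:
(2.31/12.0)² = 0.03706, so 399 × 0.03706 = 14.79 μGy/h.
Stay time = 56.0 μGy ÷ 14.79 μGy/h = 3.786 h = 227.2 min.

227 min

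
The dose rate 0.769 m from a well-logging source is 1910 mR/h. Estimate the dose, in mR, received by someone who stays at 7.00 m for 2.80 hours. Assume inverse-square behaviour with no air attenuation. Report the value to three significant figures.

64.5 mR

By the inverse-square law, rate at 7.00 m:
(0.769/7.00)² = 0.01207, so 1910 × 0.01207 = 23.05 mR/h.
Dose = rate × time = 23.05 mR/h × 2.800 h = 64.54 mR.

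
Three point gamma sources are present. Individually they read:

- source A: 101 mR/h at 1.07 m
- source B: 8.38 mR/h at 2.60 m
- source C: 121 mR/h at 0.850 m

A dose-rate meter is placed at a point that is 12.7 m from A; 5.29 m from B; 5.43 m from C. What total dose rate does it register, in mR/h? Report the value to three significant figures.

Each source contributes Iᵢ·(dᵢ/rᵢ)²; contributions add.
A: 101 × (1.07/12.7)² = 0.7169 mR/h
B: 8.38 × (2.60/5.29)² = 2.024 mR/h
C: 121 × (0.850/5.43)² = 2.965 mR/h
Total = 0.7169 + 2.024 + 2.965 = 5.706 mR/h.

5.71 mR/h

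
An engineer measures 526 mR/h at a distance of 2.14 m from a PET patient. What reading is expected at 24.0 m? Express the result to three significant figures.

Applying the 1/r² law, the rate at 24.0 m is
526 × (2.14/24.0)² = 526 × 0.007951 = 4.182 mR/h.

4.18 mR/h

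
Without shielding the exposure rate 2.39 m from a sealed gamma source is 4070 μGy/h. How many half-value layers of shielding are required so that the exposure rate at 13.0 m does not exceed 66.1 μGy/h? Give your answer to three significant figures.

At 13.0 m, distance alone gives 4070 × (2.39/13.0)² = 4070 × 0.03380 = 137.6 μGy/h.
Further attenuation needed: 137.6/66.1 = 2.082.
n = log₂(2.082) = 1.058 half-value layers.

1.06 half-value layers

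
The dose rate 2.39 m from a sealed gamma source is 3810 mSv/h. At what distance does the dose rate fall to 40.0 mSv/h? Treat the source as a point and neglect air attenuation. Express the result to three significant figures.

23.3 m

Since intensity falls as 1/r², d₂ = d₁·√(I₁/I₂).
I₁/I₂ = 3810/40.0 = 95.25, so d₂ = 2.39 × √95.25 = 23.33 m.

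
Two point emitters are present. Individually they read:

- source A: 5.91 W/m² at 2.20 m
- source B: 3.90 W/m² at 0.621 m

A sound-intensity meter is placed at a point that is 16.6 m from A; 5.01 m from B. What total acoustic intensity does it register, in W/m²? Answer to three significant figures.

By superposition, sum each source's inverse-square contribution:
A: 5.91 × (2.20/16.6)² = 0.1038 W/m²
B: 3.90 × (0.621/5.01)² = 0.05992 W/m²
Total = 0.1038 + 0.05992 = 0.1637 W/m².

0.164 W/m²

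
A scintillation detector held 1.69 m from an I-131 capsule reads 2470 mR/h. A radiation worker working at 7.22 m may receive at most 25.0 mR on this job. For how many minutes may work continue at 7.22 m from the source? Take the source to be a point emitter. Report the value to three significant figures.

Intensity scales as (d₁/d₂)², so rate at 7.22 m:
2470 × (1.69/7.22)² = 2470 × 0.05479 = 135.3 mR/h.
Stay time = 25.0 mR ÷ 135.3 mR/h = 0.1848 h = 11.09 min.

11.1 min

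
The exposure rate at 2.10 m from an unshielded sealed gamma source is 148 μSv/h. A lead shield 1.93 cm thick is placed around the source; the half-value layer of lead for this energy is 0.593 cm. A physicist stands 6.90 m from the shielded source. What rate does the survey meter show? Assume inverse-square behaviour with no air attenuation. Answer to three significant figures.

1.44 μSv/h

Distance alone: (2.10/6.90)² = 0.09263, so 148 × 0.09263 = 13.71 μSv/h.
Shield: 1.93/0.593 = 3.255 half-value layers → attenuation 2^(−3.255) = 0.1047.
Combined: 13.71 × 0.1047 = 1.435 μSv/h.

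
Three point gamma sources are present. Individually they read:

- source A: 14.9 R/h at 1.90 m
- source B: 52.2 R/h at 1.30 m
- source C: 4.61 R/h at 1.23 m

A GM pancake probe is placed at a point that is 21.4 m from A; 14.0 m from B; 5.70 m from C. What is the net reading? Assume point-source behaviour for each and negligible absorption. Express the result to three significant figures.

0.782 R/h

Each source contributes Iᵢ·(dᵢ/rᵢ)²; contributions add.
A: 14.9 × (1.90/21.4)² = 0.1175 R/h
B: 52.2 × (1.30/14.0)² = 0.4501 R/h
C: 4.61 × (1.23/5.70)² = 0.2147 R/h
Total = 0.1175 + 0.4501 + 0.2147 = 0.7823 R/h.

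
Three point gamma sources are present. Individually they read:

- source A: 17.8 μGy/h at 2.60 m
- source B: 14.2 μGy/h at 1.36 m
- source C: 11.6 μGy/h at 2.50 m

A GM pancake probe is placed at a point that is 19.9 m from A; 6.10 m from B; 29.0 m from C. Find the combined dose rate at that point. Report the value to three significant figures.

Each source contributes Iᵢ·(dᵢ/rᵢ)²; contributions add.
A: 17.8 × (2.60/19.9)² = 0.3039 μGy/h
B: 14.2 × (1.36/6.10)² = 0.7058 μGy/h
C: 11.6 × (2.50/29.0)² = 0.08621 μGy/h
Total = 0.3039 + 0.7058 + 0.08621 = 1.096 μGy/h.

1.10 μGy/h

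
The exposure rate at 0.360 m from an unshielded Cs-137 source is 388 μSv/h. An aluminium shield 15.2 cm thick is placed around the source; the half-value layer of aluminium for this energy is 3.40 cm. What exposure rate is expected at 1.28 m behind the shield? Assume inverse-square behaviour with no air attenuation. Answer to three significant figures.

1.38 μSv/h

Distance alone: 388 × (0.360/1.28)² = 388 × 0.07910 = 30.69 μSv/h.
Shield: 15.2/3.40 = 4.471 half-value layers → attenuation 2^(−4.471) = 0.04509.
Combined: 30.69 × 0.04509 = 1.384 μSv/h.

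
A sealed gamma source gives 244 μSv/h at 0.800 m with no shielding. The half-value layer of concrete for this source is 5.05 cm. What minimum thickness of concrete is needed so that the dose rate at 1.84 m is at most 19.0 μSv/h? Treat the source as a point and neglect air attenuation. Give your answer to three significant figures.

At 1.84 m, distance alone gives 244 × (0.800/1.84)² = 244 × 0.1890 = 46.12 μSv/h.
Further attenuation needed: 46.12/19.0 = 2.427.
n = log₂(2.427) = 1.279 half-value layers.
Thickness = 1.279 × 5.05 cm = 6.459 cm.

6.46 cm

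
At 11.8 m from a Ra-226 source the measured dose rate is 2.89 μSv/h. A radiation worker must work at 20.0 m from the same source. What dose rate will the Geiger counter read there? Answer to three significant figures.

Using I₁d₁² = I₂d₂², scaling from 11.8 m to 20.0 m:
(11.8/20.0)² = 0.3481, so 2.89 × 0.3481 = 1.006 μSv/h.

1.01 μSv/h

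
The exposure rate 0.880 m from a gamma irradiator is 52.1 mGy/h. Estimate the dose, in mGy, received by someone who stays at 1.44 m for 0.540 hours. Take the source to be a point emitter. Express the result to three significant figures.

10.5 mGy

Since intensity falls as 1/r², rate at 1.44 m:
52.1 × (0.880/1.44)² = 52.1 × 0.3735 = 19.46 mGy/h.
Dose = rate × time = 19.46 mGy/h × 0.5400 h = 10.51 mGy.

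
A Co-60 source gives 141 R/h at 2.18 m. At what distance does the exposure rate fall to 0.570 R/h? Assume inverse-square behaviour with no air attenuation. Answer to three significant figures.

Using I₁d₁² = I₂d₂², d₂ = d₁·√(I₁/I₂).
I₁/I₂ = 141/0.570 = 247.4, so d₂ = 2.18 × √247.4 = 34.29 m.

34.3 m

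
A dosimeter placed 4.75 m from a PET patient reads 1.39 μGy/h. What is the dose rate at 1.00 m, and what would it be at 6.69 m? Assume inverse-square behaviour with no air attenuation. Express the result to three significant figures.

By the inverse-square law,
At 1.00 m: 1.39 × (4.75/1.00)² = 1.39 × 22.56 = 31.36 μGy/h
At 6.69 m: (1.00/6.69)² = 0.02234, so 31.36 × 0.02234 = 0.7006 μGy/h.

31.4 μGy/h; 0.701 μGy/h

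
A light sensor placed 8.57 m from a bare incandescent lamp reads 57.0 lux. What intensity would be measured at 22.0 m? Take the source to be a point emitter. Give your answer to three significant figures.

By the inverse-square law, scaling from 8.57 m to 22.0 m:
57.0 × (8.57/22.0)² = 57.0 × 0.1517 = 8.647 lux.

8.65 lux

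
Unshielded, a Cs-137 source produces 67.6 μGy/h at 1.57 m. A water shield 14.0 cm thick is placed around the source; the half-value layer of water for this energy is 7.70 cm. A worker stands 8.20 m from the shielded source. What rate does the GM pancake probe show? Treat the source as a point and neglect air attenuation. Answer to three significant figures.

Distance alone: (1.57/8.20)² = 0.03666, so 67.6 × 0.03666 = 2.478 μGy/h.
Shield: 14.0/7.70 = 1.818 half-value layers → attenuation 2^(−1.818) = 0.2836.
Combined: 2.478 × 0.2836 = 0.7028 μGy/h.

0.703 μGy/h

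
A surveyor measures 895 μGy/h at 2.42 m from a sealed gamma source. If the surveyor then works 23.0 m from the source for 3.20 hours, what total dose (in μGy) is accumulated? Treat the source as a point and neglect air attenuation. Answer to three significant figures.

Intensity scales as (d₁/d₂)², so rate at 23.0 m:
(2.42/23.0)² = 0.01107, so 895 × 0.01107 = 9.908 μGy/h.
Dose = rate × time = 9.908 μGy/h × 3.200 h = 31.71 μGy.

31.7 μGy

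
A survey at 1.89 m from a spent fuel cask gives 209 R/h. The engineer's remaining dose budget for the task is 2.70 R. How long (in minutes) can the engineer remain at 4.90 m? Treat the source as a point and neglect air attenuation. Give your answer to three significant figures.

Since intensity falls as 1/r², rate at 4.90 m:
(1.89/4.90)² = 0.1488, so 209 × 0.1488 = 31.10 R/h.
Stay time = 2.70 R ÷ 31.10 R/h = 0.08682 h = 5.209 min.

5.21 min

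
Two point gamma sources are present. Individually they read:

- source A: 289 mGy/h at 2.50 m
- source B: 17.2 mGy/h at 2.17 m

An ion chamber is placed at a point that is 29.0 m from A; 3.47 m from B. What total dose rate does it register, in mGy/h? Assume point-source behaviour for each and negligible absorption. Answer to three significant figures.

Each source contributes Iᵢ·(dᵢ/rᵢ)²; contributions add.
A: 289 × (2.50/29.0)² = 2.148 mGy/h
B: 17.2 × (2.17/3.47)² = 6.726 mGy/h
Total = 2.148 + 6.726 = 8.874 mGy/h.

8.87 mGy/h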